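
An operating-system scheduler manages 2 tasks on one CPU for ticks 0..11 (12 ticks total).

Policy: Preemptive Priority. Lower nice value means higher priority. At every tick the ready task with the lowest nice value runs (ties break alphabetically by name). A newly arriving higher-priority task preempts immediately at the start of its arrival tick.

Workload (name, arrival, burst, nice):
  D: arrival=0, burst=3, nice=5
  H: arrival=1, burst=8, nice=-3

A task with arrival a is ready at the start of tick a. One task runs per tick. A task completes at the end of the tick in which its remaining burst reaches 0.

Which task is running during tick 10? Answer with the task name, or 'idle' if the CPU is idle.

t=0: ready={D} → run D
t=1: ready={D,H} → run H
t=2: ready={D,H} → run H
t=3: ready={D,H} → run H
t=4: ready={D,H} → run H
t=5: ready={D,H} → run H
t=6: ready={D,H} → run H
t=7: ready={D,H} → run H
t=8: ready={D,H} → run H
t=9: ready={D} → run D
t=10: ready={D} → run D
t=11: (idle)

running at tick 10 = D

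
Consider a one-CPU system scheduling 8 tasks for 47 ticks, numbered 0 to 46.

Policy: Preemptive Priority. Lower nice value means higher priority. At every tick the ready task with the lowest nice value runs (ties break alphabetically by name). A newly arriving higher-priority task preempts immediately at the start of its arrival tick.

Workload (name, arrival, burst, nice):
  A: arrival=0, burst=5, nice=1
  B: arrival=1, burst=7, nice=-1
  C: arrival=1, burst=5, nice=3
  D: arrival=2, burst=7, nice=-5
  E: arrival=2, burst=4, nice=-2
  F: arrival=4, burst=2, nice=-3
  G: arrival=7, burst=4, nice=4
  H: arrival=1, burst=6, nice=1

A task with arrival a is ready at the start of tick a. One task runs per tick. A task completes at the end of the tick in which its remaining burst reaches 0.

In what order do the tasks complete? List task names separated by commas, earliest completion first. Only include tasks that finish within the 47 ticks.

t=0: ready={A} → run A
t=1: ready={A,B,C,H} → run B
t=2: ready={A,B,C,D,E,H} → run D
t=3: ready={A,B,C,D,E,H} → run D
t=4: ready={A,B,C,D,E,F,H} → run D
t=5: ready={A,B,C,D,E,F,H} → run D
t=6: ready={A,B,C,D,E,F,H} → run D
t=7: ready={A,B,C,D,E,F,G,H} → run D
t=8: ready={A,B,C,D,E,F,G,H} → run D
t=9: ready={A,B,C,E,F,G,H} → run F
t=10: ready={A,B,C,E,F,G,H} → run F
t=11: ready={A,B,C,E,G,H} → run E
t=12: ready={A,B,C,E,G,H} → run E
t=13: ready={A,B,C,E,G,H} → run E
t=14: ready={A,B,C,E,G,H} → run E
t=15: ready={A,B,C,G,H} → run B
t=16: ready={A,B,C,G,H} → run B
t=17: ready={A,B,C,G,H} → run B
t=18: ready={A,B,C,G,H} → run B
t=19: ready={A,B,C,G,H} → run B
t=20: ready={A,B,C,G,H} → run B
t=21: ready={A,C,G,H} → run A
t=22: ready={A,C,G,H} → run A
t=23: ready={A,C,G,H} → run A
t=24: ready={A,C,G,H} → run A
t=25: ready={C,G,H} → run H
t=26: ready={C,G,H} → run H
t=27: ready={C,G,H} → run H
t=28: ready={C,G,H} → run H
t=29: ready={C,G,H} → run H
t=30: ready={C,G,H} → run H
t=31: ready={C,G} → run C
t=32: ready={C,G} → run C
t=33: ready={C,G} → run C
t=34: ready={C,G} → run C
t=35: ready={C,G} → run C
t=36: ready={G} → run G
t=37: ready={G} → run G
t=38: ready={G} → run G
t=39: ready={G} → run G
t=40: (idle)
t=41: (idle)
t=42: (idle)
t=43: (idle)
t=44: (idle)
t=45: (idle)
t=46: (idle)

completion order = D, F, E, B, A, H, C, G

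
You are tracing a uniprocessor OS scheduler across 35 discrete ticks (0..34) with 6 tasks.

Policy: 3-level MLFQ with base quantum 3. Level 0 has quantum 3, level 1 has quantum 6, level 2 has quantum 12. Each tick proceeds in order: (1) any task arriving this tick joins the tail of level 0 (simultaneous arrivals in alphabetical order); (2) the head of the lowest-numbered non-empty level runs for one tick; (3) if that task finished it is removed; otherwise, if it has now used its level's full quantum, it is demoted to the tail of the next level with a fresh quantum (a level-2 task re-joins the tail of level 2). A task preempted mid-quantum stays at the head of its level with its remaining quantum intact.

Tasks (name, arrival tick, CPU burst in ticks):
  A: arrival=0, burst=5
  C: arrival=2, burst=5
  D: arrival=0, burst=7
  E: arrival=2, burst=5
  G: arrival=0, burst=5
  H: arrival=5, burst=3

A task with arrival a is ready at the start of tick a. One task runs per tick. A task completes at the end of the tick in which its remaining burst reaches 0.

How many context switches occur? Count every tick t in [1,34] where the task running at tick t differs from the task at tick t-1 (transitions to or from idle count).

t=0: L0/L1/L2 = ADG/-/- → run A
t=1: L0/L1/L2 = ADG/-/- → run A
t=2: L0/L1/L2 = ADGCE/-/- → run A
t=3: L0/L1/L2 = DGCE/A/- → run D
t=4: L0/L1/L2 = DGCE/A/- → run D
t=5: L0/L1/L2 = DGCEH/A/- → run D
t=6: L0/L1/L2 = GCEH/AD/- → run G
t=7: L0/L1/L2 = GCEH/AD/- → run G
t=8: L0/L1/L2 = GCEH/AD/- → run G
t=9: L0/L1/L2 = CEH/ADG/- → run C
t=10: L0/L1/L2 = CEH/ADG/- → run C
t=11: L0/L1/L2 = CEH/ADG/- → run C
t=12: L0/L1/L2 = EH/ADGC/- → run E
t=13: L0/L1/L2 = EH/ADGC/- → run E
t=14: L0/L1/L2 = EH/ADGC/- → run E
t=15: L0/L1/L2 = H/ADGCE/- → run H
t=16: L0/L1/L2 = H/ADGCE/- → run H
t=17: L0/L1/L2 = H/ADGCE/- → run H
t=18: L0/L1/L2 = -/ADGCE/- → run A
t=19: L0/L1/L2 = -/ADGCE/- → run A
t=20: L0/L1/L2 = -/DGCE/- → run D
t=21: L0/L1/L2 = -/DGCE/- → run D
t=22: L0/L1/L2 = -/DGCE/- → run D
t=23: L0/L1/L2 = -/DGCE/- → run D
t=24: L0/L1/L2 = -/GCE/- → run G
t=25: L0/L1/L2 = -/GCE/- → run G
t=26: L0/L1/L2 = -/CE/- → run C
t=27: L0/L1/L2 = -/CE/- → run C
t=28: L0/L1/L2 = -/E/- → run E
t=29: L0/L1/L2 = -/E/- → run E
t=30: (idle)
t=31: (idle)
t=32: (idle)
t=33: (idle)
t=34: (idle)

context switches = 11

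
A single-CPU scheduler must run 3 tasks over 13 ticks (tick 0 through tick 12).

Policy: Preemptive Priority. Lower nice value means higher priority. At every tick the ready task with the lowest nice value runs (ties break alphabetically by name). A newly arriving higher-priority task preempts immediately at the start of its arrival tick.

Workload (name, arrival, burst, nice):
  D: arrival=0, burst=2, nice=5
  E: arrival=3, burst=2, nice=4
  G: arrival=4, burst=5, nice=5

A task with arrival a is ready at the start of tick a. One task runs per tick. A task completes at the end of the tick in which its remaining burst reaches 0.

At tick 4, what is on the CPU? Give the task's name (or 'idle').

t=0: ready={D} → run D
t=1: ready={D} → run D
t=2: (idle)
t=3: ready={E} → run E
t=4: ready={E,G} → run E
t=5: ready={G} → run G
t=6: ready={G} → run G
t=7: ready={G} → run G
t=8: ready={G} → run G
t=9: ready={G} → run G
t=10: (idle)
t=11: (idle)
t=12: (idle)

running at tick 4 = E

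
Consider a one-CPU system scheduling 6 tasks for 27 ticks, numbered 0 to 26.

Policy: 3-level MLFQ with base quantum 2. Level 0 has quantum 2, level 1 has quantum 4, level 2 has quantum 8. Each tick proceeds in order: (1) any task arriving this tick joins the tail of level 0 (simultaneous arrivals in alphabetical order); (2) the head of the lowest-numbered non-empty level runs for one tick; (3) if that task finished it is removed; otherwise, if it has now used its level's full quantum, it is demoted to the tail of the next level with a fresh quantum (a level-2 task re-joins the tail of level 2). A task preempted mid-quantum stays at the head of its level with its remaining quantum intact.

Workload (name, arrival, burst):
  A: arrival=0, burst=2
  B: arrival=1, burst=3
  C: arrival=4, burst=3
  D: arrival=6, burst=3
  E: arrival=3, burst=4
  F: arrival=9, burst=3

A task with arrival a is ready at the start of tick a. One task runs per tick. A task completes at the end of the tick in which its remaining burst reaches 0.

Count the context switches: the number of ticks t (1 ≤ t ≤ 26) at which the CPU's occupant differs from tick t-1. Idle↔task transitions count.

context switches = 11

t=0: L0/L1/L2 = A/-/- → run A
t=1: L0/L1/L2 = AB/-/- → run A
t=2: L0/L1/L2 = B/-/- → run B
t=3: L0/L1/L2 = BE/-/- → run B
t=4: L0/L1/L2 = EC/B/- → run E
t=5: L0/L1/L2 = EC/B/- → run E
t=6: L0/L1/L2 = CD/BE/- → run C
t=7: L0/L1/L2 = CD/BE/- → run C
t=8: L0/L1/L2 = D/BEC/- → run D
t=9: L0/L1/L2 = DF/BEC/- → run D
t=10: L0/L1/L2 = F/BECD/- → run F
t=11: L0/L1/L2 = F/BECD/- → run F
t=12: L0/L1/L2 = -/BECDF/- → run B
t=13: L0/L1/L2 = -/ECDF/- → run E
t=14: L0/L1/L2 = -/ECDF/- → run E
t=15: L0/L1/L2 = -/CDF/- → run C
t=16: L0/L1/L2 = -/DF/- → run D
t=17: L0/L1/L2 = -/F/- → run F
t=18: (idle)
t=19: (idle)
t=20: (idle)
t=21: (idle)
t=22: (idle)
t=23: (idle)
t=24: (idle)
t=25: (idle)
t=26: (idle)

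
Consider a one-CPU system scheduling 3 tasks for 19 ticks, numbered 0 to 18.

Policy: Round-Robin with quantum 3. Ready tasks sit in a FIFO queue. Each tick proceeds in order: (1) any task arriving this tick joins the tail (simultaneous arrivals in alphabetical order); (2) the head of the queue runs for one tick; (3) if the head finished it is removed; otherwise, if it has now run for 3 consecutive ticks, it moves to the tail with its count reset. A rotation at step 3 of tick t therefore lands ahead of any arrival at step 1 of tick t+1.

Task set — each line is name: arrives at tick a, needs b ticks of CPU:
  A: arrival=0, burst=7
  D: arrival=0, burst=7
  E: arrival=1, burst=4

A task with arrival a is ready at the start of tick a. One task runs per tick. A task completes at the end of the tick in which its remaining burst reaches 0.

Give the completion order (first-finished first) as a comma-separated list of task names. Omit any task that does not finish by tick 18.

completion order = E, A, D

t=0: queue=[A,D] q_used=0 → run A
t=1: queue=[A,D,E] q_used=1 → run A
t=2: queue=[A,D,E] q_used=2 → run A
t=3: queue=[D,E,A] q_used=0 → run D
t=4: queue=[D,E,A] q_used=1 → run D
t=5: queue=[D,E,A] q_used=2 → run D
t=6: queue=[E,A,D] q_used=0 → run E
t=7: queue=[E,A,D] q_used=1 → run E
t=8: queue=[E,A,D] q_used=2 → run E
t=9: queue=[A,D,E] q_used=0 → run A
t=10: queue=[A,D,E] q_used=1 → run A
t=11: queue=[A,D,E] q_used=2 → run A
t=12: queue=[D,E,A] q_used=0 → run D
t=13: queue=[D,E,A] q_used=1 → run D
t=14: queue=[D,E,A] q_used=2 → run D
t=15: queue=[E,A,D] q_used=0 → run E
t=16: queue=[A,D] q_used=0 → run A
t=17: queue=[D] q_used=0 → run D
t=18: (idle)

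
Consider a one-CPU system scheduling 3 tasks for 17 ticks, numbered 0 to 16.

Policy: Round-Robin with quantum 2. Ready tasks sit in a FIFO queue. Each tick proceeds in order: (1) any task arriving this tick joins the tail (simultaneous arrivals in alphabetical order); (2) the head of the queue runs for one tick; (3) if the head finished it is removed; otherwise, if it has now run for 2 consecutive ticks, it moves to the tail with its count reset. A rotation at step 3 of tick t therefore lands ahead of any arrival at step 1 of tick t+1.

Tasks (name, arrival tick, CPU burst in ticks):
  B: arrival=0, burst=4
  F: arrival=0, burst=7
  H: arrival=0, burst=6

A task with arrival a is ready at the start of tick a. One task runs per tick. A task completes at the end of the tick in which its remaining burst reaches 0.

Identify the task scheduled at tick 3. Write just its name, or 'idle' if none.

running at tick 3 = F

t=0: queue=[B,F,H] q_used=0 → run B
t=1: queue=[B,F,H] q_used=1 → run B
t=2: queue=[F,H,B] q_used=0 → run F
t=3: queue=[F,H,B] q_used=1 → run F
t=4: queue=[H,B,F] q_used=0 → run H
t=5: queue=[H,B,F] q_used=1 → run H
t=6: queue=[B,F,H] q_used=0 → run B
t=7: queue=[B,F,H] q_used=1 → run B
t=8: queue=[F,H] q_used=0 → run F
t=9: queue=[F,H] q_used=1 → run F
t=10: queue=[H,F] q_used=0 → run H
t=11: queue=[H,F] q_used=1 → run H
t=12: queue=[F,H] q_used=0 → run F
t=13: queue=[F,H] q_used=1 → run F
t=14: queue=[H,F] q_used=0 → run H
t=15: queue=[H,F] q_used=1 → run H
t=16: queue=[F] q_used=0 → run F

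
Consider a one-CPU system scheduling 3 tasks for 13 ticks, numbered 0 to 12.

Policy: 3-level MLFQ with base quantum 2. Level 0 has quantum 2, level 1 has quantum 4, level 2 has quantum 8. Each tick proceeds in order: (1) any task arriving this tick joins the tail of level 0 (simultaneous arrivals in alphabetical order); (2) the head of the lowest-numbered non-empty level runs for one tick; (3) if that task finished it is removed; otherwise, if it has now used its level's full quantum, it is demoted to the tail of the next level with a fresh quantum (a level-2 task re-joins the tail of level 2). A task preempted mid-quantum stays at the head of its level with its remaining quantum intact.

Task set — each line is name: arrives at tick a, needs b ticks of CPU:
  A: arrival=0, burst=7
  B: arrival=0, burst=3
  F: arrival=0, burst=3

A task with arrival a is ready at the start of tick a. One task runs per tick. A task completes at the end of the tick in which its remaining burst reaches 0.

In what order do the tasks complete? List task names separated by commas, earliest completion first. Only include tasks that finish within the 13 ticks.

t=0: L0/L1/L2 = ABF/-/- → run A
t=1: L0/L1/L2 = ABF/-/- → run A
t=2: L0/L1/L2 = BF/A/- → run B
t=3: L0/L1/L2 = BF/A/- → run B
t=4: L0/L1/L2 = F/AB/- → run F
t=5: L0/L1/L2 = F/AB/- → run F
t=6: L0/L1/L2 = -/ABF/- → run A
t=7: L0/L1/L2 = -/ABF/- → run A
t=8: L0/L1/L2 = -/ABF/- → run A
t=9: L0/L1/L2 = -/ABF/- → run A
t=10: L0/L1/L2 = -/BF/A → run B
t=11: L0/L1/L2 = -/F/A → run F
t=12: L0/L1/L2 = -/-/A → run A

completion order = B, F, A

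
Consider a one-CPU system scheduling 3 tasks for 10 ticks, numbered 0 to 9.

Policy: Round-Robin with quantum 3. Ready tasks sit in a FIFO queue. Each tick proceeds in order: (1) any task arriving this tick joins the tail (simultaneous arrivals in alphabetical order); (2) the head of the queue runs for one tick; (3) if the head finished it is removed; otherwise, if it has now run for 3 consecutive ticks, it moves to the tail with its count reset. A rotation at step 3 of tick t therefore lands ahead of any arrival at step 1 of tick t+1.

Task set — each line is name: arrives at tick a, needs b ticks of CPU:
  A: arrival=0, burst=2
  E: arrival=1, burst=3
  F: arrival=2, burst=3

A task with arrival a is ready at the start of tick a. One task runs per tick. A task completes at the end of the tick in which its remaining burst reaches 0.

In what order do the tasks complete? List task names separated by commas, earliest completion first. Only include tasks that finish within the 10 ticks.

completion order = A, E, F

t=0: queue=[A] q_used=0 → run A
t=1: queue=[A,E] q_used=1 → run A
t=2: queue=[E,F] q_used=0 → run E
t=3: queue=[E,F] q_used=1 → run E
t=4: queue=[E,F] q_used=2 → run E
t=5: queue=[F] q_used=0 → run F
t=6: queue=[F] q_used=1 → run F
t=7: queue=[F] q_used=2 → run F
t=8: (idle)
t=9: (idle)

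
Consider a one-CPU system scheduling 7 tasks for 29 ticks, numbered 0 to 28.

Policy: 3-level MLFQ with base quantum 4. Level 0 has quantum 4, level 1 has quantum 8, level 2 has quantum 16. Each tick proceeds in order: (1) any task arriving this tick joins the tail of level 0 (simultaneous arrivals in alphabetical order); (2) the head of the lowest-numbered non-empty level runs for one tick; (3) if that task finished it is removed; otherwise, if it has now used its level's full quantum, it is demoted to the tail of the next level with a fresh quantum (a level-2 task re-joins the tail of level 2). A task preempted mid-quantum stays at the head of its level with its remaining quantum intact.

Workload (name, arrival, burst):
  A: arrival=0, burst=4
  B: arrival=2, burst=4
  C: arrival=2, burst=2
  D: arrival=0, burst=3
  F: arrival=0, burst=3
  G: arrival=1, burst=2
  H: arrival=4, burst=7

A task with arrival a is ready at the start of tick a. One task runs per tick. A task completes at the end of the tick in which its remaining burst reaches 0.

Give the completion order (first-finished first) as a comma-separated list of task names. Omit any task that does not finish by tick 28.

completion order = A, D, F, G, B, C, H

t=0: L0/L1/L2 = ADF/-/- → run A
t=1: L0/L1/L2 = ADFG/-/- → run A
t=2: L0/L1/L2 = ADFGBC/-/- → run A
t=3: L0/L1/L2 = ADFGBC/-/- → run A
t=4: L0/L1/L2 = DFGBCH/-/- → run D
t=5: L0/L1/L2 = DFGBCH/-/- → run D
t=6: L0/L1/L2 = DFGBCH/-/- → run D
t=7: L0/L1/L2 = FGBCH/-/- → run F
t=8: L0/L1/L2 = FGBCH/-/- → run F
t=9: L0/L1/L2 = FGBCH/-/- → run F
t=10: L0/L1/L2 = GBCH/-/- → run G
t=11: L0/L1/L2 = GBCH/-/- → run G
t=12: L0/L1/L2 = BCH/-/- → run B
t=13: L0/L1/L2 = BCH/-/- → run B
t=14: L0/L1/L2 = BCH/-/- → run B
t=15: L0/L1/L2 = BCH/-/- → run B
t=16: L0/L1/L2 = CH/-/- → run C
t=17: L0/L1/L2 = CH/-/- → run C
t=18: L0/L1/L2 = H/-/- → run H
t=19: L0/L1/L2 = H/-/- → run H
t=20: L0/L1/L2 = H/-/- → run H
t=21: L0/L1/L2 = H/-/- → run H
t=22: L0/L1/L2 = -/H/- → run H
t=23: L0/L1/L2 = -/H/- → run H
t=24: L0/L1/L2 = -/H/- → run H
t=25: (idle)
t=26: (idle)
t=27: (idle)
t=28: (idle)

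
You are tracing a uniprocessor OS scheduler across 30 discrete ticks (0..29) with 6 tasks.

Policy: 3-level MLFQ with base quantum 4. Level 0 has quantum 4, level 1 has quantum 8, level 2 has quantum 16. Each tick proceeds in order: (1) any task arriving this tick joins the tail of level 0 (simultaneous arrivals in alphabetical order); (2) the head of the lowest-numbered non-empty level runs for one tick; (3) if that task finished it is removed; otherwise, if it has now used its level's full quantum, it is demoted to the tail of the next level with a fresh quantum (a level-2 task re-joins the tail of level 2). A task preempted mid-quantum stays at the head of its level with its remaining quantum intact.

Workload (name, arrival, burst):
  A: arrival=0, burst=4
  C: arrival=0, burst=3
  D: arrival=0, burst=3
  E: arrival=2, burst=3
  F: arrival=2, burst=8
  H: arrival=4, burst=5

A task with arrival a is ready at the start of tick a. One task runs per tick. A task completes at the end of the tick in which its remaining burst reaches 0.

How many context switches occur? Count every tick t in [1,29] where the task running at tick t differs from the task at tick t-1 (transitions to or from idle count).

t=0: L0/L1/L2 = ACD/-/- → run A
t=1: L0/L1/L2 = ACD/-/- → run A
t=2: L0/L1/L2 = ACDEF/-/- → run A
t=3: L0/L1/L2 = ACDEF/-/- → run A
t=4: L0/L1/L2 = CDEFH/-/- → run C
t=5: L0/L1/L2 = CDEFH/-/- → run C
t=6: L0/L1/L2 = CDEFH/-/- → run C
t=7: L0/L1/L2 = DEFH/-/- → run D
t=8: L0/L1/L2 = DEFH/-/- → run D
t=9: L0/L1/L2 = DEFH/-/- → run D
t=10: L0/L1/L2 = EFH/-/- → run E
t=11: L0/L1/L2 = EFH/-/- → run E
t=12: L0/L1/L2 = EFH/-/- → run E
t=13: L0/L1/L2 = FH/-/- → run F
t=14: L0/L1/L2 = FH/-/- → run F
t=15: L0/L1/L2 = FH/-/- → run F
t=16: L0/L1/L2 = FH/-/- → run F
t=17: L0/L1/L2 = H/F/- → run H
t=18: L0/L1/L2 = H/F/- → run H
t=19: L0/L1/L2 = H/F/- → run H
t=20: L0/L1/L2 = H/F/- → run H
t=21: L0/L1/L2 = -/FH/- → run F
t=22: L0/L1/L2 = -/FH/- → run F
t=23: L0/L1/L2 = -/FH/- → run F
t=24: L0/L1/L2 = -/FH/- → run F
t=25: L0/L1/L2 = -/H/- → run H
t=26: (idle)
t=27: (idle)
t=28: (idle)
t=29: (idle)

context switches = 8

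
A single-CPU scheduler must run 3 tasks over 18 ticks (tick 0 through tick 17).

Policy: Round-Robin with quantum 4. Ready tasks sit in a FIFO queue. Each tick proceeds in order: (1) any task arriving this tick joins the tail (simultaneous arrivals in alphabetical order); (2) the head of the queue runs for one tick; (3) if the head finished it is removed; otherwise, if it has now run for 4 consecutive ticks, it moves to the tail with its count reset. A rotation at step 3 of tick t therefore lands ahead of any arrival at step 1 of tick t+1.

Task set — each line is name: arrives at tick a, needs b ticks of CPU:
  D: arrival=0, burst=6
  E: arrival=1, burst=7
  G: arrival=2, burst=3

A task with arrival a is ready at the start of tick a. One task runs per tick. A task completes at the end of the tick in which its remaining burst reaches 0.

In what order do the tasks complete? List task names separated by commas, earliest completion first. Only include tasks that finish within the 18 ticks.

t=0: queue=[D] q_used=0 → run D
t=1: queue=[D,E] q_used=1 → run D
t=2: queue=[D,E,G] q_used=2 → run D
t=3: queue=[D,E,G] q_used=3 → run D
t=4: queue=[E,G,D] q_used=0 → run E
t=5: queue=[E,G,D] q_used=1 → run E
t=6: queue=[E,G,D] q_used=2 → run E
t=7: queue=[E,G,D] q_used=3 → run E
t=8: queue=[G,D,E] q_used=0 → run G
t=9: queue=[G,D,E] q_used=1 → run G
t=10: queue=[G,D,E] q_used=2 → run G
t=11: queue=[D,E] q_used=0 → run D
t=12: queue=[D,E] q_used=1 → run D
t=13: queue=[E] q_used=0 → run E
t=14: queue=[E] q_used=1 → run E
t=15: queue=[E] q_used=2 → run E
t=16: (idle)
t=17: (idle)

completion order = G, D, E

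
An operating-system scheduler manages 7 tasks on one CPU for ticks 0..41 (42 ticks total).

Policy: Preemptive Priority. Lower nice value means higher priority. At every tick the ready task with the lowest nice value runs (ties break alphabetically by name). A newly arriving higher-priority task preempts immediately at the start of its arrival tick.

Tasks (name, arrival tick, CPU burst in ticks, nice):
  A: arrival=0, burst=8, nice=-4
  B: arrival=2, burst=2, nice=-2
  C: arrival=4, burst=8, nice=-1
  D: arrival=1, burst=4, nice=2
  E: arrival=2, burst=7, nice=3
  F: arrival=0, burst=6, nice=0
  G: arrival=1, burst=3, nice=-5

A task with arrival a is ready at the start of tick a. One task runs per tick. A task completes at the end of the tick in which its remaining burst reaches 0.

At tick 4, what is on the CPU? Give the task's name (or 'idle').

running at tick 4 = A

t=0: ready={A,F} → run A
t=1: ready={A,D,F,G} → run G
t=2: ready={A,B,D,E,F,G} → run G
t=3: ready={A,B,D,E,F,G} → run G
t=4: ready={A,B,C,D,E,F} → run A
t=5: ready={A,B,C,D,E,F} → run A
t=6: ready={A,B,C,D,E,F} → run A
t=7: ready={A,B,C,D,E,F} → run A
t=8: ready={A,B,C,D,E,F} → run A
t=9: ready={A,B,C,D,E,F} → run A
t=10: ready={A,B,C,D,E,F} → run A
t=11: ready={B,C,D,E,F} → run B
t=12: ready={B,C,D,E,F} → run B
t=13: ready={C,D,E,F} → run C
t=14: ready={C,D,E,F} → run C
t=15: ready={C,D,E,F} → run C
t=16: ready={C,D,E,F} → run C
t=17: ready={C,D,E,F} → run C
t=18: ready={C,D,E,F} → run C
t=19: ready={C,D,E,F} → run C
t=20: ready={C,D,E,F} → run C
t=21: ready={D,E,F} → run F
t=22: ready={D,E,F} → run F
t=23: ready={D,E,F} → run F
t=24: ready={D,E,F} → run F
t=25: ready={D,E,F} → run F
t=26: ready={D,E,F} → run F
t=27: ready={D,E} → run D
t=28: ready={D,E} → run D
t=29: ready={D,E} → run D
t=30: ready={D,E} → run D
t=31: ready={E} → run E
t=32: ready={E} → run E
t=33: ready={E} → run E
t=34: ready={E} → run E
t=35: ready={E} → run E
t=36: ready={E} → run E
t=37: ready={E} → run E
t=38: (idle)
t=39: (idle)
t=40: (idle)
t=41: (idle)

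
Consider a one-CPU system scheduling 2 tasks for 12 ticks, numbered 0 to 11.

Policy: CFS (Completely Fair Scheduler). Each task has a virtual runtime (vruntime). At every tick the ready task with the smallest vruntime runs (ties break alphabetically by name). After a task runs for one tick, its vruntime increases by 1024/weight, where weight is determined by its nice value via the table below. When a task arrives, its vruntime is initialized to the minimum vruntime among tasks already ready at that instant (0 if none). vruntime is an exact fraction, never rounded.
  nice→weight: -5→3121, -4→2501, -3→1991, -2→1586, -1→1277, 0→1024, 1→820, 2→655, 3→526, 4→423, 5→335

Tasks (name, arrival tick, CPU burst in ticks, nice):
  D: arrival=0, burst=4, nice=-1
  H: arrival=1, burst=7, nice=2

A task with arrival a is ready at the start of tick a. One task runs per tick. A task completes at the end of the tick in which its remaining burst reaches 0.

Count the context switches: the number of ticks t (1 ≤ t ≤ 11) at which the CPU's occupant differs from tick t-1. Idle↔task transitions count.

context switches = 6

t=0: vr[D=0] → run D
t=1: vr[D=1024/1277 H=1024/1277] → run D
t=2: vr[D=2048/1277 H=1024/1277] → run H
t=3: vr[D=2048/1277 H=1978368/836435] → run D
t=4: vr[D=3072/1277 H=1978368/836435] → run H
t=5: vr[D=3072/1277 H=3286016/836435] → run D
t=6: vr[H=3286016/836435] → run H
t=7: vr[H=4593664/836435] → run H
t=8: vr[H=5901312/836435] → run H
t=9: vr[H=1441792/167287] → run H
t=10: vr[H=8516608/836435] → run H
t=11: (idle)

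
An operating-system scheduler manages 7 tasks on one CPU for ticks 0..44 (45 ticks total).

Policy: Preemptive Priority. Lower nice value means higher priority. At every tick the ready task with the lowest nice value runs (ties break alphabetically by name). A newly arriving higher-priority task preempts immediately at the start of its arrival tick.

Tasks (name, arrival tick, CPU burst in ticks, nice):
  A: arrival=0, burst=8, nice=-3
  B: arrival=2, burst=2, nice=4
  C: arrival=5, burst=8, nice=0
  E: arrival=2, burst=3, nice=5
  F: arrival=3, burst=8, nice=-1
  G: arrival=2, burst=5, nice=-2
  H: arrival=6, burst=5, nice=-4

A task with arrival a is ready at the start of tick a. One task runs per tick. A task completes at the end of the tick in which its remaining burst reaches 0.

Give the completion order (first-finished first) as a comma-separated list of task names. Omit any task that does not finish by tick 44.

completion order = H, A, G, F, C, B, E

t=0: ready={A} → run A
t=1: ready={A} → run A
t=2: ready={A,B,E,G} → run A
t=3: ready={A,B,E,F,G} → run A
t=4: ready={A,B,E,F,G} → run A
t=5: ready={A,B,C,E,F,G} → run A
t=6: ready={A,B,C,E,F,G,H} → run H
t=7: ready={A,B,C,E,F,G,H} → run H
t=8: ready={A,B,C,E,F,G,H} → run H
t=9: ready={A,B,C,E,F,G,H} → run H
t=10: ready={A,B,C,E,F,G,H} → run H
t=11: ready={A,B,C,E,F,G} → run A
t=12: ready={A,B,C,E,F,G} → run A
t=13: ready={B,C,E,F,G} → run G
t=14: ready={B,C,E,F,G} → run G
t=15: ready={B,C,E,F,G} → run G
t=16: ready={B,C,E,F,G} → run G
t=17: ready={B,C,E,F,G} → run G
t=18: ready={B,C,E,F} → run F
t=19: ready={B,C,E,F} → run F
t=20: ready={B,C,E,F} → run F
t=21: ready={B,C,E,F} → run F
t=22: ready={B,C,E,F} → run F
t=23: ready={B,C,E,F} → run F
t=24: ready={B,C,E,F} → run F
t=25: ready={B,C,E,F} → run F
t=26: ready={B,C,E} → run C
t=27: ready={B,C,E} → run C
t=28: ready={B,C,E} → run C
t=29: ready={B,C,E} → run C
t=30: ready={B,C,E} → run C
t=31: ready={B,C,E} → run C
t=32: ready={B,C,E} → run C
t=33: ready={B,C,E} → run C
t=34: ready={B,E} → run B
t=35: ready={B,E} → run B
t=36: ready={E} → run E
t=37: ready={E} → run E
t=38: ready={E} → run E
t=39: (idle)
t=40: (idle)
t=41: (idle)
t=42: (idle)
t=43: (idle)
t=44: (idle)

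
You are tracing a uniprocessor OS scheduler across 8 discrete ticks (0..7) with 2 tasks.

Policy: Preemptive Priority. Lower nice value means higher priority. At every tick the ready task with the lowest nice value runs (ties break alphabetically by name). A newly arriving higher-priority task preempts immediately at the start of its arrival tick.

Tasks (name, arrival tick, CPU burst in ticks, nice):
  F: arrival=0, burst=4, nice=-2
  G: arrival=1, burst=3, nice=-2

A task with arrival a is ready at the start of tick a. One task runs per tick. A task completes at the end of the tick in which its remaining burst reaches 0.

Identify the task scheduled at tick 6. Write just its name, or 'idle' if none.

running at tick 6 = G

t=0: ready={F} → run F
t=1: ready={F,G} → run F
t=2: ready={F,G} → run F
t=3: ready={F,G} → run F
t=4: ready={G} → run G
t=5: ready={G} → run G
t=6: ready={G} → run G
t=7: (idle)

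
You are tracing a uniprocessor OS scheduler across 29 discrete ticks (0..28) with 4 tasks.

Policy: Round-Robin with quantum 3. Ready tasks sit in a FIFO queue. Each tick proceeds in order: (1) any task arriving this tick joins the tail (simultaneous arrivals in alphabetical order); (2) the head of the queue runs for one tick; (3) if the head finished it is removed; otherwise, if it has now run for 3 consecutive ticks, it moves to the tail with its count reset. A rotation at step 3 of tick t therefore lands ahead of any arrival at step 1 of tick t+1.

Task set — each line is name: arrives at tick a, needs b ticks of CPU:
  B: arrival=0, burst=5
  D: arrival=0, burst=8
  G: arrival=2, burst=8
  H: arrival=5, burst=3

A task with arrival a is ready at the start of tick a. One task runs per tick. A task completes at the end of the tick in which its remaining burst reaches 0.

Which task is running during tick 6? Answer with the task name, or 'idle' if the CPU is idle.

t=0: queue=[B,D] q_used=0 → run B
t=1: queue=[B,D] q_used=1 → run B
t=2: queue=[B,D,G] q_used=2 → run B
t=3: queue=[D,G,B] q_used=0 → run D
t=4: queue=[D,G,B] q_used=1 → run D
t=5: queue=[D,G,B,H] q_used=2 → run D
t=6: queue=[G,B,H,D] q_used=0 → run G
t=7: queue=[G,B,H,D] q_used=1 → run G
t=8: queue=[G,B,H,D] q_used=2 → run G
t=9: queue=[B,H,D,G] q_used=0 → run B
t=10: queue=[B,H,D,G] q_used=1 → run B
t=11: queue=[H,D,G] q_used=0 → run H
t=12: queue=[H,D,G] q_used=1 → run H
t=13: queue=[H,D,G] q_used=2 → run H
t=14: queue=[D,G] q_used=0 → run D
t=15: queue=[D,G] q_used=1 → run D
t=16: queue=[D,G] q_used=2 → run D
t=17: queue=[G,D] q_used=0 → run G
t=18: queue=[G,D] q_used=1 → run G
t=19: queue=[G,D] q_used=2 → run G
t=20: queue=[D,G] q_used=0 → run D
t=21: queue=[D,G] q_used=1 → run D
t=22: queue=[G] q_used=0 → run G
t=23: queue=[G] q_used=1 → run G
t=24: (idle)
t=25: (idle)
t=26: (idle)
t=27: (idle)
t=28: (idle)

running at tick 6 = G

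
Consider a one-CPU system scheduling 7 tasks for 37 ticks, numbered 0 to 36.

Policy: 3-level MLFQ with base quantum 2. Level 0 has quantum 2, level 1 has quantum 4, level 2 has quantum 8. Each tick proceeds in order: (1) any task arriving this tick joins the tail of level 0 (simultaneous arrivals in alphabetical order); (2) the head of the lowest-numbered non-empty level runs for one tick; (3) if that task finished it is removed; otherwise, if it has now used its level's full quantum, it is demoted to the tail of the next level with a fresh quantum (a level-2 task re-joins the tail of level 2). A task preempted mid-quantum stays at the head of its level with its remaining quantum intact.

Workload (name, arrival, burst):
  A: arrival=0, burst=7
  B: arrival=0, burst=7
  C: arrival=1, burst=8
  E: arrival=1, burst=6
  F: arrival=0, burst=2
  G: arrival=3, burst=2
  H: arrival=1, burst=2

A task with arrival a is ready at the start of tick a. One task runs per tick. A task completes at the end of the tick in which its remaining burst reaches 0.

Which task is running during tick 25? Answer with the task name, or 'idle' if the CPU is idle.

t=0: L0/L1/L2 = ABF/-/- → run A
t=1: L0/L1/L2 = ABFCEH/-/- → run A
t=2: L0/L1/L2 = BFCEH/A/- → run B
t=3: L0/L1/L2 = BFCEHG/A/- → run B
t=4: L0/L1/L2 = FCEHG/AB/- → run F
t=5: L0/L1/L2 = FCEHG/AB/- → run F
t=6: L0/L1/L2 = CEHG/AB/- → run C
t=7: L0/L1/L2 = CEHG/AB/- → run C
t=8: L0/L1/L2 = EHG/ABC/- → run E
t=9: L0/L1/L2 = EHG/ABC/- → run E
t=10: L0/L1/L2 = HG/ABCE/- → run H
t=11: L0/L1/L2 = HG/ABCE/- → run H
t=12: L0/L1/L2 = G/ABCE/- → run G
t=13: L0/L1/L2 = G/ABCE/- → run G
t=14: L0/L1/L2 = -/ABCE/- → run A
t=15: L0/L1/L2 = -/ABCE/- → run A
t=16: L0/L1/L2 = -/ABCE/- → run A
t=17: L0/L1/L2 = -/ABCE/- → run A
t=18: L0/L1/L2 = -/BCE/A → run B
t=19: L0/L1/L2 = -/BCE/A → run B
t=20: L0/L1/L2 = -/BCE/A → run B
t=21: L0/L1/L2 = -/BCE/A → run B
t=22: L0/L1/L2 = -/CE/AB → run C
t=23: L0/L1/L2 = -/CE/AB → run C
t=24: L0/L1/L2 = -/CE/AB → run C
t=25: L0/L1/L2 = -/CE/AB → run C
t=26: L0/L1/L2 = -/E/ABC → run E
t=27: L0/L1/L2 = -/E/ABC → run E
t=28: L0/L1/L2 = -/E/ABC → run E
t=29: L0/L1/L2 = -/E/ABC → run E
t=30: L0/L1/L2 = -/-/ABC → run A
t=31: L0/L1/L2 = -/-/BC → run B
t=32: L0/L1/L2 = -/-/C → run C
t=33: L0/L1/L2 = -/-/C → run C
t=34: (idle)
t=35: (idle)
t=36: (idle)

running at tick 25 = C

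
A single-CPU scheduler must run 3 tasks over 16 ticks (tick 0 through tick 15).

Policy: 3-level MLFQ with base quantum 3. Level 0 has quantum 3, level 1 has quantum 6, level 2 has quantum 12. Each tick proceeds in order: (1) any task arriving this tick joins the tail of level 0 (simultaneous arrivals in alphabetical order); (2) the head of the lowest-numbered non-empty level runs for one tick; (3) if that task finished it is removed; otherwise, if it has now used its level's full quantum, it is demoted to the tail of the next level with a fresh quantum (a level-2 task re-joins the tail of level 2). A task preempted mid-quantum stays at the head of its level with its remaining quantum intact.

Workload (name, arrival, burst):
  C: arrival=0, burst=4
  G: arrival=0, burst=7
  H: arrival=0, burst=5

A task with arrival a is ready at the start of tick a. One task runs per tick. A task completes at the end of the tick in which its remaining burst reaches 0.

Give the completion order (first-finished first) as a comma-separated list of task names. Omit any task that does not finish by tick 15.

completion order = C, G, H

t=0: L0/L1/L2 = CGH/-/- → run C
t=1: L0/L1/L2 = CGH/-/- → run C
t=2: L0/L1/L2 = CGH/-/- → run C
t=3: L0/L1/L2 = GH/C/- → run G
t=4: L0/L1/L2 = GH/C/- → run G
t=5: L0/L1/L2 = GH/C/- → run G
t=6: L0/L1/L2 = H/CG/- → run H
t=7: L0/L1/L2 = H/CG/- → run H
t=8: L0/L1/L2 = H/CG/- → run H
t=9: L0/L1/L2 = -/CGH/- → run C
t=10: L0/L1/L2 = -/GH/- → run G
t=11: L0/L1/L2 = -/GH/- → run G
t=12: L0/L1/L2 = -/GH/- → run G
t=13: L0/L1/L2 = -/GH/- → run G
t=14: L0/L1/L2 = -/H/- → run H
t=15: L0/L1/L2 = -/H/- → run H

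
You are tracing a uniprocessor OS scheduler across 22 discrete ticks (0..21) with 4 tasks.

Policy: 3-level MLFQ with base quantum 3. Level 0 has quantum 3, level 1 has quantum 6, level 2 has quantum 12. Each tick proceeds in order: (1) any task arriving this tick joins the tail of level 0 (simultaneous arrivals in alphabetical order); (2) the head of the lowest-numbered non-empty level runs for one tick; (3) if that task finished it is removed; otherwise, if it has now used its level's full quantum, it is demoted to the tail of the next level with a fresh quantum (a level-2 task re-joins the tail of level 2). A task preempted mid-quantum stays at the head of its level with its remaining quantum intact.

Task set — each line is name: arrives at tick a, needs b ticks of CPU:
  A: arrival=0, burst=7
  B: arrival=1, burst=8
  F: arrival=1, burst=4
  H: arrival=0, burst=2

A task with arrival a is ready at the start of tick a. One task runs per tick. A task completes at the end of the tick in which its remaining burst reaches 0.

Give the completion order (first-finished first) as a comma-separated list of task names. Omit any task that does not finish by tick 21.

completion order = H, A, B, F

t=0: L0/L1/L2 = AH/-/- → run A
t=1: L0/L1/L2 = AHBF/-/- → run A
t=2: L0/L1/L2 = AHBF/-/- → run A
t=3: L0/L1/L2 = HBF/A/- → run H
t=4: L0/L1/L2 = HBF/A/- → run H
t=5: L0/L1/L2 = BF/A/- → run B
t=6: L0/L1/L2 = BF/A/- → run B
t=7: L0/L1/L2 = BF/A/- → run B
t=8: L0/L1/L2 = F/AB/- → run F
t=9: L0/L1/L2 = F/AB/- → run F
t=10: L0/L1/L2 = F/AB/- → run F
t=11: L0/L1/L2 = -/ABF/- → run A
t=12: L0/L1/L2 = -/ABF/- → run A
t=13: L0/L1/L2 = -/ABF/- → run A
t=14: L0/L1/L2 = -/ABF/- → run A
t=15: L0/L1/L2 = -/BF/- → run B
t=16: L0/L1/L2 = -/BF/- → run B
t=17: L0/L1/L2 = -/BF/- → run B
t=18: L0/L1/L2 = -/BF/- → run B
t=19: L0/L1/L2 = -/BF/- → run B
t=20: L0/L1/L2 = -/F/- → run F
t=21: (idle)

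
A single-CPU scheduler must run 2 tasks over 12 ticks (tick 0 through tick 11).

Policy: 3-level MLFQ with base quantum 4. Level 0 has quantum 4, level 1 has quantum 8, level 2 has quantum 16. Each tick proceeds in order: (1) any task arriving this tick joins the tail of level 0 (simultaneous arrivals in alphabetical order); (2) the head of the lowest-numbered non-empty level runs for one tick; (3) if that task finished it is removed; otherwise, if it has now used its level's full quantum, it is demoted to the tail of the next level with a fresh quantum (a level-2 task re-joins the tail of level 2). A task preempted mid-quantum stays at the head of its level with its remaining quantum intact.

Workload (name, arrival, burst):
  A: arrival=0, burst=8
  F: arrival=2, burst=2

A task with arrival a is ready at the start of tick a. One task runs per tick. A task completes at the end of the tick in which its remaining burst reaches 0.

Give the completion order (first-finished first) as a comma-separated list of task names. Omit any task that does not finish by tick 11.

t=0: L0/L1/L2 = A/-/- → run A
t=1: L0/L1/L2 = A/-/- → run A
t=2: L0/L1/L2 = AF/-/- → run A
t=3: L0/L1/L2 = AF/-/- → run A
t=4: L0/L1/L2 = F/A/- → run F
t=5: L0/L1/L2 = F/A/- → run F
t=6: L0/L1/L2 = -/A/- → run A
t=7: L0/L1/L2 = -/A/- → run A
t=8: L0/L1/L2 = -/A/- → run A
t=9: L0/L1/L2 = -/A/- → run A
t=10: (idle)
t=11: (idle)

completion order = F, A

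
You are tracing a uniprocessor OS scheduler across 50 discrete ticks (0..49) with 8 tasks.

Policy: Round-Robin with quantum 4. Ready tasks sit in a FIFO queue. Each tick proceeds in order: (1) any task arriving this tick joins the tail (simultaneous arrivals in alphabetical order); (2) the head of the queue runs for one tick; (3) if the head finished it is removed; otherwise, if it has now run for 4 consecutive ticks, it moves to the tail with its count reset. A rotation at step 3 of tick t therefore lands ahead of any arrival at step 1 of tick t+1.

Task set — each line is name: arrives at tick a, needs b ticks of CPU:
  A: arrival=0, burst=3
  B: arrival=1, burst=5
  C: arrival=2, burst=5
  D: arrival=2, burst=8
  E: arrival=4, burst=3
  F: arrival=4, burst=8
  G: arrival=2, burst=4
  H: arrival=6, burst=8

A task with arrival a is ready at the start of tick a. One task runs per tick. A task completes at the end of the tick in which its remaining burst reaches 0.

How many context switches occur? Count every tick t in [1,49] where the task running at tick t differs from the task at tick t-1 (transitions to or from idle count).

t=0: queue=[A] q_used=0 → run A
t=1: queue=[A,B] q_used=1 → run A
t=2: queue=[A,B,C,D,G] q_used=2 → run A
t=3: queue=[B,C,D,G] q_used=0 → run B
t=4: queue=[B,C,D,G,E,F] q_used=1 → run B
t=5: queue=[B,C,D,G,E,F] q_used=2 → run B
t=6: queue=[B,C,D,G,E,F,H] q_used=3 → run B
t=7: queue=[C,D,G,E,F,H,B] q_used=0 → run C
t=8: queue=[C,D,G,E,F,H,B] q_used=1 → run C
t=9: queue=[C,D,G,E,F,H,B] q_used=2 → run C
t=10: queue=[C,D,G,E,F,H,B] q_used=3 → run C
t=11: queue=[D,G,E,F,H,B,C] q_used=0 → run D
t=12: queue=[D,G,E,F,H,B,C] q_used=1 → run D
t=13: queue=[D,G,E,F,H,B,C] q_used=2 → run D
t=14: queue=[D,G,E,F,H,B,C] q_used=3 → run D
t=15: queue=[G,E,F,H,B,C,D] q_used=0 → run G
t=16: queue=[G,E,F,H,B,C,D] q_used=1 → run G
t=17: queue=[G,E,F,H,B,C,D] q_used=2 → run G
t=18: queue=[G,E,F,H,B,C,D] q_used=3 → run G
t=19: queue=[E,F,H,B,C,D] q_used=0 → run E
t=20: queue=[E,F,H,B,C,D] q_used=1 → run E
t=21: queue=[E,F,H,B,C,D] q_used=2 → run E
t=22: queue=[F,H,B,C,D] q_used=0 → run F
t=23: queue=[F,H,B,C,D] q_used=1 → run F
t=24: queue=[F,H,B,C,D] q_used=2 → run F
t=25: queue=[F,H,B,C,D] q_used=3 → run F
t=26: queue=[H,B,C,D,F] q_used=0 → run H
t=27: queue=[H,B,C,D,F] q_used=1 → run H
t=28: queue=[H,B,C,D,F] q_used=2 → run H
t=29: queue=[H,B,C,D,F] q_used=3 → run H
t=30: queue=[B,C,D,F,H] q_used=0 → run B
t=31: queue=[C,D,F,H] q_used=0 → run C
t=32: queue=[D,F,H] q_used=0 → run D
t=33: queue=[D,F,H] q_used=1 → run D
t=34: queue=[D,F,H] q_used=2 → run D
t=35: queue=[D,F,H] q_used=3 → run D
t=36: queue=[F,H] q_used=0 → run F
t=37: queue=[F,H] q_used=1 → run F
t=38: queue=[F,H] q_used=2 → run F
t=39: queue=[F,H] q_used=3 → run F
t=40: queue=[H] q_used=0 → run H
t=41: queue=[H] q_used=1 → run H
t=42: queue=[H] q_used=2 → run H
t=43: queue=[H] q_used=3 → run H
t=44: (idle)
t=45: (idle)
t=46: (idle)
t=47: (idle)
t=48: (idle)
t=49: (idle)

context switches = 13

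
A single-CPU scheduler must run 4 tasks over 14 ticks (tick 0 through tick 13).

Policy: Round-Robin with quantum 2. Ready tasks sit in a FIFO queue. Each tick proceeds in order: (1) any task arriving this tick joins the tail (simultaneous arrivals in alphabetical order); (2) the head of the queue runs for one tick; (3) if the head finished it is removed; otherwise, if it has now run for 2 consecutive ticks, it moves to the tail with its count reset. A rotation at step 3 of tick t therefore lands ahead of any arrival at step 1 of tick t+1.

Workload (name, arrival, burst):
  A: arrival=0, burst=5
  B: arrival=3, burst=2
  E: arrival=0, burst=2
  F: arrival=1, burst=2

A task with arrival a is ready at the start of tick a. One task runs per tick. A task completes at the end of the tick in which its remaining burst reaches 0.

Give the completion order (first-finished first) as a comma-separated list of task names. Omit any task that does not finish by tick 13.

completion order = E, F, B, A

t=0: queue=[A,E] q_used=0 → run A
t=1: queue=[A,E,F] q_used=1 → run A
t=2: queue=[E,F,A] q_used=0 → run E
t=3: queue=[E,F,A,B] q_used=1 → run E
t=4: queue=[F,A,B] q_used=0 → run F
t=5: queue=[F,A,B] q_used=1 → run F
t=6: queue=[A,B] q_used=0 → run A
t=7: queue=[A,B] q_used=1 → run A
t=8: queue=[B,A] q_used=0 → run B
t=9: queue=[B,A] q_used=1 → run B
t=10: queue=[A] q_used=0 → run A
t=11: (idle)
t=12: (idle)
t=13: (idle)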